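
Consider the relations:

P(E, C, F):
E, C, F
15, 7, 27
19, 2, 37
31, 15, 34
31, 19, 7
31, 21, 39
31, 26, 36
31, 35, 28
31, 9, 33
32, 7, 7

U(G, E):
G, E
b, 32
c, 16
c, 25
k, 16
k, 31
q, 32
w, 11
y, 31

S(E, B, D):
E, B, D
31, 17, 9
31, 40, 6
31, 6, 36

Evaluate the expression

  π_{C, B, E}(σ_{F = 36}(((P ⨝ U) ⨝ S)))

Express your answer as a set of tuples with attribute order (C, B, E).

{(26, 17, 31), (26, 40, 31), (26, 6, 31)}

Joining P and U on E yields {(31, 15, 34, k), (31, 15, 34, y), (31, 19, 7, k), (31, 19, 7, y), (31, 21, 39, k), (31, 21, 39, y), (31, 26, 36, k), (31, 26, 36, y), (31, 35, 28, k), (31, 35, 28, y), (31, 9, 33, k), (31, 9, 33, y), (32, 7, 7, b), (32, 7, 7, q)}.
Joining (P ⨝ U) and S on E yields {(31, 15, 34, k, 17, 9), (31, 15, 34, k, 40, 6), (31, 15, 34, k, 6, 36), (31, 15, 34, y, 17, 9), (31, 15, 34, y, 40, 6), (31, 15, 34, y, 6, 36), (31, 19, 7, k, 17, 9), (31, 19, 7, k, 40, 6), (31, 19, 7, k, 6, 36), (31, 19, 7, y, 17, 9), (31, 19, 7, y, 40, 6), (31, 19, 7, y, 6, 36), (31, 21, 39, k, 17, 9), (31, 21, 39, k, 40, 6), (31, 21, 39, k, 6, 36), (31, 21, 39, y, 17, 9), (31, 21, 39, y, 40, 6), (31, 21, 39, y, 6, 36), (31, 26, 36, k, 17, 9), (31, 26, 36, k, 40, 6), (31, 26, 36, k, 6, 36), (31, 26, 36, y, 17, 9), (31, 26, 36, y, 40, 6), (31, 26, 36, y, 6, 36), (31, 35, 28, k, 17, 9), (31, 35, 28, k, 40, 6), (31, 35, 28, k, 6, 36), (31, 35, 28, y, 17, 9), (31, 35, 28, y, 40, 6), (31, 35, 28, y, 6, 36), (31, 9, 33, k, 17, 9), (31, 9, 33, k, 40, 6), (31, 9, 33, k, 6, 36), (31, 9, 33, y, 17, 9), (31, 9, 33, y, 40, 6), (31, 9, 33, y, 6, 36)}.
Filtering on F = 36 leaves {(31, 26, 36, k, 17, 9), (31, 26, 36, k, 40, 6), (31, 26, 36, k, 6, 36), (31, 26, 36, y, 17, 9), (31, 26, 36, y, 40, 6), (31, 26, 36, y, 6, 36)}.
Projecting to C, B, E (3 duplicate(s) eliminated): {(26, 17, 31), (26, 40, 31), (26, 6, 31)}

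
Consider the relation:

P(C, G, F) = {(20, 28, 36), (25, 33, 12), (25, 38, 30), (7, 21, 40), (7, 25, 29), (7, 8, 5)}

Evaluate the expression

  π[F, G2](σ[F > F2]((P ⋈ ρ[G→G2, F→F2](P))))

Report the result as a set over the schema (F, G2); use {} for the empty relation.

ρ[G→G2, F→F2]: schema becomes (C, G2, F2); tuples unchanged.
Joining P and ρ[G→G2, F→F2](P) on C yields {(20, 28, 36, 28, 36), (25, 33, 12, 33, 12), (25, 33, 12, 38, 30), (25, 38, 30, 33, 12), (25, 38, 30, 38, 30), (7, 21, 40, 21, 40), (7, 21, 40, 25, 29), (7, 21, 40, 8, 5), (7, 25, 29, 21, 40), (7, 25, 29, 25, 29), (7, 25, 29, 8, 5), (7, 8, 5, 21, 40), (7, 8, 5, 25, 29), (7, 8, 5, 8, 5)}.
Selection F > F2: {(25, 38, 30, 33, 12), (7, 21, 40, 25, 29), (7, 21, 40, 8, 5), (7, 25, 29, 8, 5)}
π[F, G2]: project onto (F, G2) → {(29, 8), (30, 33), (40, 25), (40, 8)}

{(29, 8), (30, 33), (40, 25), (40, 8)}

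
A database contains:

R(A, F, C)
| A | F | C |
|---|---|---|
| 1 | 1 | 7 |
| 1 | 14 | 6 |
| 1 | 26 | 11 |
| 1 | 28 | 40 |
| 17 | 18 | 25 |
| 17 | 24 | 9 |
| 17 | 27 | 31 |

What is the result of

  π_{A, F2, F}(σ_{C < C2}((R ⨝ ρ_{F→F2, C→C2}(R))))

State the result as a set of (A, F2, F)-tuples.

{(1, 1, 14), (1, 26, 1), (1, 26, 14), (1, 28, 1), (1, 28, 14), (1, 28, 26), (17, 18, 24), (17, 27, 18), (17, 27, 24)}

ρ[F→F2, C→C2]: schema becomes (A, F2, C2); tuples unchanged.
R ⋈ ρ_{F→F2, C→C2}(R) (natural join on A): {(1, 1, 7, 1, 7), (1, 1, 7, 14, 6), (1, 1, 7, 26, 11), (1, 1, 7, 28, 40), (1, 14, 6, 1, 7), (1, 14, 6, 14, 6), (1, 14, 6, 26, 11), (1, 14, 6, 28, 40), (1, 26, 11, 1, 7), (1, 26, 11, 14, 6), (1, 26, 11, 26, 11), (1, 26, 11, 28, 40), (1, 28, 40, 1, 7), (1, 28, 40, 14, 6), (1, 28, 40, 26, 11), (1, 28, 40, 28, 40), (17, 18, 25, 18, 25), (17, 18, 25, 24, 9), (17, 18, 25, 27, 31), (17, 24, 9, 18, 25), (17, 24, 9, 24, 9), (17, 24, 9, 27, 31), (17, 27, 31, 18, 25), (17, 27, 31, 24, 9), (17, 27, 31, 27, 31)}
Apply σ_{C < C2}; surviving tuples: {(1, 1, 7, 26, 11), (1, 1, 7, 28, 40), (1, 14, 6, 1, 7), (1, 14, 6, 26, 11), (1, 14, 6, 28, 40), (1, 26, 11, 28, 40), (17, 18, 25, 27, 31), (17, 24, 9, 18, 25), (17, 24, 9, 27, 31)}
Keep only column(s) A, F2, F: {(1, 1, 14), (1, 26, 1), (1, 26, 14), (1, 28, 1), (1, 28, 14), (1, 28, 26), (17, 18, 24), (17, 27, 18), (17, 27, 24)}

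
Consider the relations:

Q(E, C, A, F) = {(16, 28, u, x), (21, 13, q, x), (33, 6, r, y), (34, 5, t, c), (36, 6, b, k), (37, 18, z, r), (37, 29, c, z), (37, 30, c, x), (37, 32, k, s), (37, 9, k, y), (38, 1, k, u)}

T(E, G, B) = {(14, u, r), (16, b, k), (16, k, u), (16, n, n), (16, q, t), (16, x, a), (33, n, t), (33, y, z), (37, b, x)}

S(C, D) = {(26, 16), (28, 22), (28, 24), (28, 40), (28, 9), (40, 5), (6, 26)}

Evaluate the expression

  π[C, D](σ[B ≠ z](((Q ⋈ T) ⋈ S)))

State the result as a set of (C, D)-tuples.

{(28, 22), (28, 24), (28, 40), (28, 9), (6, 26)}

Joining Q and T on E yields {(16, 28, u, x, b, k), (16, 28, u, x, k, u), (16, 28, u, x, n, n), (16, 28, u, x, q, t), (16, 28, u, x, x, a), (33, 6, r, y, n, t), (33, 6, r, y, y, z), (37, 18, z, r, b, x), (37, 29, c, z, b, x), (37, 30, c, x, b, x), (37, 32, k, s, b, x), (37, 9, k, y, b, x)}.
Joining (Q ⋈ T) and S on C yields {(16, 28, u, x, b, k, 22), (16, 28, u, x, b, k, 24), (16, 28, u, x, b, k, 40), (16, 28, u, x, b, k, 9), (16, 28, u, x, k, u, 22), (16, 28, u, x, k, u, 24), (16, 28, u, x, k, u, 40), (16, 28, u, x, k, u, 9), (16, 28, u, x, n, n, 22), (16, 28, u, x, n, n, 24), (16, 28, u, x, n, n, 40), (16, 28, u, x, n, n, 9), (16, 28, u, x, q, t, 22), (16, 28, u, x, q, t, 24), (16, 28, u, x, q, t, 40), (16, 28, u, x, q, t, 9), (16, 28, u, x, x, a, 22), (16, 28, u, x, x, a, 24), (16, 28, u, x, x, a, 40), (16, 28, u, x, x, a, 9), (33, 6, r, y, n, t, 26), (33, 6, r, y, y, z, 26)}.
σ[B ≠ z]: keep tuples satisfying B ≠ z → {(16, 28, u, x, b, k, 22), (16, 28, u, x, b, k, 24), (16, 28, u, x, b, k, 40), (16, 28, u, x, b, k, 9), (16, 28, u, x, k, u, 22), (16, 28, u, x, k, u, 24), (16, 28, u, x, k, u, 40), (16, 28, u, x, k, u, 9), (16, 28, u, x, n, n, 22), (16, 28, u, x, n, n, 24), (16, 28, u, x, n, n, 40), (16, 28, u, x, n, n, 9), (16, 28, u, x, q, t, 22), (16, 28, u, x, q, t, 24), (16, 28, u, x, q, t, 40), (16, 28, u, x, q, t, 9), (16, 28, u, x, x, a, 22), (16, 28, u, x, x, a, 24), (16, 28, u, x, x, a, 40), (16, 28, u, x, x, a, 9), (33, 6, r, y, n, t, 26)}
π[C, D]: project onto (C, D) (16 duplicate(s) eliminated) → {(28, 22), (28, 24), (28, 40), (28, 9), (6, 26)}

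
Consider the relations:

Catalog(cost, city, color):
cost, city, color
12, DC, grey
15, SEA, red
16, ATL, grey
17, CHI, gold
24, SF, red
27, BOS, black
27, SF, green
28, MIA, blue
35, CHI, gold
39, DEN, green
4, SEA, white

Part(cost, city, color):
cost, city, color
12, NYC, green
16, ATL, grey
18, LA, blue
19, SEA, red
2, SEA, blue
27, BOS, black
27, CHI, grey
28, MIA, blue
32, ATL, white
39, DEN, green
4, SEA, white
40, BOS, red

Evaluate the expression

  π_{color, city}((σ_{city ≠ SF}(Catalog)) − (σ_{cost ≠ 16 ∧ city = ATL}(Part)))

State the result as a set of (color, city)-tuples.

{(black, BOS), (blue, MIA), (gold, CHI), (green, DEN), (grey, ATL), (grey, DC), (red, SEA), (white, SEA)}

Selection city ≠ SF: {(12, DC, grey), (15, SEA, red), (16, ATL, grey), (17, CHI, gold), (27, BOS, black), (28, MIA, blue), (35, CHI, gold), (39, DEN, green), (4, SEA, white)}
Selection cost ≠ 16 ∧ city = ATL: {(32, ATL, white)}
Difference: {(12, DC, grey), (15, SEA, red), (16, ATL, grey), (17, CHI, gold), (27, BOS, black), (28, MIA, blue), (35, CHI, gold), (39, DEN, green), (4, SEA, white)} with {(32, ATL, white)} → {(12, DC, grey), (15, SEA, red), (16, ATL, grey), (17, CHI, gold), (27, BOS, black), (28, MIA, blue), (35, CHI, gold), (39, DEN, green), (4, SEA, white)}
Keep only column(s) color, city (1 duplicate(s) eliminated): {(black, BOS), (blue, MIA), (gold, CHI), (green, DEN), (grey, ATL), (grey, DC), (red, SEA), (white, SEA)}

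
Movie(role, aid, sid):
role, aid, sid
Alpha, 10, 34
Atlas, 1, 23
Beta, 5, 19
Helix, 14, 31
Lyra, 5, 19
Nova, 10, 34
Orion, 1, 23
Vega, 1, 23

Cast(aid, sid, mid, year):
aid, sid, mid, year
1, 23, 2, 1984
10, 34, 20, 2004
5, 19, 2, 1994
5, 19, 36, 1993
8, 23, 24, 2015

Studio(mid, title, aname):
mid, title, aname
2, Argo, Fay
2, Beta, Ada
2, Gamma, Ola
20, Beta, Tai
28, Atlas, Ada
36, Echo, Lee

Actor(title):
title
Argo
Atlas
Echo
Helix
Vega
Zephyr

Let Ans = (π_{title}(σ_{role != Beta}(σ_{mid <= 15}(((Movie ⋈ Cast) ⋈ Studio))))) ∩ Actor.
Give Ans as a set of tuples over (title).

{Argo}

Joining Movie and Cast on aid, sid yields {(Alpha, 10, 34, 20, 2004), (Atlas, 1, 23, 2, 1984), (Beta, 5, 19, 2, 1994), (Beta, 5, 19, 36, 1993), (Lyra, 5, 19, 2, 1994), (Lyra, 5, 19, 36, 1993), (Nova, 10, 34, 20, 2004), (Orion, 1, 23, 2, 1984), (Vega, 1, 23, 2, 1984)}.
Joining (Movie ⋈ Cast) and Studio on mid yields {(Alpha, 10, 34, 20, 2004, Beta, Tai), (Atlas, 1, 23, 2, 1984, Argo, Fay), (Atlas, 1, 23, 2, 1984, Beta, Ada), (Atlas, 1, 23, 2, 1984, Gamma, Ola), (Beta, 5, 19, 2, 1994, Argo, Fay), (Beta, 5, 19, 2, 1994, Beta, Ada), (Beta, 5, 19, 2, 1994, Gamma, Ola), (Beta, 5, 19, 36, 1993, Echo, Lee), (Lyra, 5, 19, 2, 1994, Argo, Fay), (Lyra, 5, 19, 2, 1994, Beta, Ada), (Lyra, 5, 19, 2, 1994, Gamma, Ola), (Lyra, 5, 19, 36, 1993, Echo, Lee), (Nova, 10, 34, 20, 2004, Beta, Tai), (Orion, 1, 23, 2, 1984, Argo, Fay), (Orion, 1, 23, 2, 1984, Beta, Ada), (Orion, 1, 23, 2, 1984, Gamma, Ola), (Vega, 1, 23, 2, 1984, Argo, Fay), (Vega, 1, 23, 2, 1984, Beta, Ada), (Vega, 1, 23, 2, 1984, Gamma, Ola)}.
Filtering on mid <= 15 leaves {(Atlas, 1, 23, 2, 1984, Argo, Fay), (Atlas, 1, 23, 2, 1984, Beta, Ada), (Atlas, 1, 23, 2, 1984, Gamma, Ola), (Beta, 5, 19, 2, 1994, Argo, Fay), (Beta, 5, 19, 2, 1994, Beta, Ada), (Beta, 5, 19, 2, 1994, Gamma, Ola), (Lyra, 5, 19, 2, 1994, Argo, Fay), (Lyra, 5, 19, 2, 1994, Beta, Ada), (Lyra, 5, 19, 2, 1994, Gamma, Ola), (Orion, 1, 23, 2, 1984, Argo, Fay), (Orion, 1, 23, 2, 1984, Beta, Ada), (Orion, 1, 23, 2, 1984, Gamma, Ola), (Vega, 1, 23, 2, 1984, Argo, Fay), (Vega, 1, 23, 2, 1984, Beta, Ada), (Vega, 1, 23, 2, 1984, Gamma, Ola)}.
Filtering on role != Beta leaves {(Atlas, 1, 23, 2, 1984, Argo, Fay), (Atlas, 1, 23, 2, 1984, Beta, Ada), (Atlas, 1, 23, 2, 1984, Gamma, Ola), (Lyra, 5, 19, 2, 1994, Argo, Fay), (Lyra, 5, 19, 2, 1994, Beta, Ada), (Lyra, 5, 19, 2, 1994, Gamma, Ola), (Orion, 1, 23, 2, 1984, Argo, Fay), (Orion, 1, 23, 2, 1984, Beta, Ada), (Orion, 1, 23, 2, 1984, Gamma, Ola), (Vega, 1, 23, 2, 1984, Argo, Fay), (Vega, 1, 23, 2, 1984, Beta, Ada), (Vega, 1, 23, 2, 1984, Gamma, Ola)}.
Keep only column(s) title (9 duplicate(s) eliminated): {Argo, Beta, Gamma}
Taking the intersection: {Argo}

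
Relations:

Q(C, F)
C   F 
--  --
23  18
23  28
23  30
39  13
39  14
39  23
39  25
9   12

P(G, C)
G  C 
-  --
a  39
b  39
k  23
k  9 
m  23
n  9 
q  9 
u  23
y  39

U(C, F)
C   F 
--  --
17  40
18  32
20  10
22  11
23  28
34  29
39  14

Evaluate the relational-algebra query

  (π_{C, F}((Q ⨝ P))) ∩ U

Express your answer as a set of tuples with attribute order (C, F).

Q ⋈ P (natural join on C): {(23, 18, k), (23, 18, m), (23, 18, u), (23, 28, k), (23, 28, m), (23, 28, u), (23, 30, k), (23, 30, m), (23, 30, u), (39, 13, a), (39, 13, b), (39, 13, y), (39, 14, a), (39, 14, b), (39, 14, y), (39, 23, a), (39, 23, b), (39, 23, y), (39, 25, a), (39, 25, b), (39, 25, y), (9, 12, k), (9, 12, n), (9, 12, q)}
π_{C, F} gives {(23, 18), (23, 28), (23, 30), (39, 13), (39, 14), (39, 23), (39, 25), (9, 12)} (16 duplicate(s) eliminated).
Intersection: {(23, 18), (23, 28), (23, 30), (39, 13), (39, 14), (39, 23), (39, 25), (9, 12)} with {(17, 40), (18, 32), (20, 10), (22, 11), (23, 28), (34, 29), (39, 14)} → {(23, 28), (39, 14)}

{(23, 28), (39, 14)}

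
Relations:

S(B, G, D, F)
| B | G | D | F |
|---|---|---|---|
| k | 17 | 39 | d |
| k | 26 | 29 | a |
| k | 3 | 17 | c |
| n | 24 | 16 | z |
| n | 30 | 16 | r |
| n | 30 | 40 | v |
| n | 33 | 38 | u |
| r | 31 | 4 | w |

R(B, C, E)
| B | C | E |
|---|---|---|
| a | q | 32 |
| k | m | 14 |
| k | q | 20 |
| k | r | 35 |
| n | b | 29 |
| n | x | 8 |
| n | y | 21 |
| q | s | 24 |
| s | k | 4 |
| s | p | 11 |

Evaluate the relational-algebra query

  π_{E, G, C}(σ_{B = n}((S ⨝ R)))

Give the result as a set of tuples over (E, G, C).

S ⋈ R (natural join on B): {(k, 17, 39, d, m, 14), (k, 17, 39, d, q, 20), (k, 17, 39, d, r, 35), (k, 26, 29, a, m, 14), (k, 26, 29, a, q, 20), (k, 26, 29, a, r, 35), (k, 3, 17, c, m, 14), (k, 3, 17, c, q, 20), (k, 3, 17, c, r, 35), (n, 24, 16, z, b, 29), (n, 24, 16, z, x, 8), (n, 24, 16, z, y, 21), (n, 30, 16, r, b, 29), (n, 30, 16, r, x, 8), (n, 30, 16, r, y, 21), (n, 30, 40, v, b, 29), (n, 30, 40, v, x, 8), (n, 30, 40, v, y, 21), (n, 33, 38, u, b, 29), (n, 33, 38, u, x, 8), (n, 33, 38, u, y, 21)}
Filtering on B = n leaves {(n, 24, 16, z, b, 29), (n, 24, 16, z, x, 8), (n, 24, 16, z, y, 21), (n, 30, 16, r, b, 29), (n, 30, 16, r, x, 8), (n, 30, 16, r, y, 21), (n, 30, 40, v, b, 29), (n, 30, 40, v, x, 8), (n, 30, 40, v, y, 21), (n, 33, 38, u, b, 29), (n, 33, 38, u, x, 8), (n, 33, 38, u, y, 21)}.
Projecting to E, G, C (3 duplicate(s) eliminated): {(21, 24, y), (21, 30, y), (21, 33, y), (29, 24, b), (29, 30, b), (29, 33, b), (8, 24, x), (8, 30, x), (8, 33, x)}

{(21, 24, y), (21, 30, y), (21, 33, y), (29, 24, b), (29, 30, b), (29, 33, b), (8, 24, x), (8, 30, x), (8, 33, x)}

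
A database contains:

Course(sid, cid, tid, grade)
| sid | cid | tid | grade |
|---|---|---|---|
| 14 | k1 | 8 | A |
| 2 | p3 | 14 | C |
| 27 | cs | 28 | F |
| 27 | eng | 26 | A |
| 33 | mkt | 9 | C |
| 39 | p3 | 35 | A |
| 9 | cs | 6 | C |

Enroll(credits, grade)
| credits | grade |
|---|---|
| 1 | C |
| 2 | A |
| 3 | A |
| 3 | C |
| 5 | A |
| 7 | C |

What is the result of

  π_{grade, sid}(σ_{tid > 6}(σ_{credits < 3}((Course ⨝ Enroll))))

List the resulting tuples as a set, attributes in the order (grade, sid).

{(A, 14), (A, 27), (A, 39), (C, 2), (C, 33)}

Natural join on grade: {(14, k1, 8, A, 2), (14, k1, 8, A, 3), (14, k1, 8, A, 5), (2, p3, 14, C, 1), (2, p3, 14, C, 3), (2, p3, 14, C, 7), (27, eng, 26, A, 2), (27, eng, 26, A, 3), (27, eng, 26, A, 5), (33, mkt, 9, C, 1), (33, mkt, 9, C, 3), (33, mkt, 9, C, 7), (39, p3, 35, A, 2), (39, p3, 35, A, 3), (39, p3, 35, A, 5), (9, cs, 6, C, 1), (9, cs, 6, C, 3), (9, cs, 6, C, 7)}
Selection credits < 3: {(14, k1, 8, A, 2), (2, p3, 14, C, 1), (27, eng, 26, A, 2), (33, mkt, 9, C, 1), (39, p3, 35, A, 2), (9, cs, 6, C, 1)}
Selection tid > 6: {(14, k1, 8, A, 2), (2, p3, 14, C, 1), (27, eng, 26, A, 2), (33, mkt, 9, C, 1), (39, p3, 35, A, 2)}
π[grade, sid]: project onto (grade, sid) → {(A, 14), (A, 27), (A, 39), (C, 2), (C, 33)}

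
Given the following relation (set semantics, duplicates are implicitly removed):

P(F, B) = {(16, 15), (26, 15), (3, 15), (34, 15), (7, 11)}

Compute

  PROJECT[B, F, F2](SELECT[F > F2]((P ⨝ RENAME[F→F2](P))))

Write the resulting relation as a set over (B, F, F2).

ρ[F→F2]: schema becomes (F2, B); tuples unchanged.
Natural join on B: {(16, 15, 16), (16, 15, 26), (16, 15, 3), (16, 15, 34), (26, 15, 16), (26, 15, 26), (26, 15, 3), (26, 15, 34), (3, 15, 16), (3, 15, 26), (3, 15, 3), (3, 15, 34), (34, 15, 16), (34, 15, 26), (34, 15, 3), (34, 15, 34), (7, 11, 7)}
Selection F > F2: {(16, 15, 3), (26, 15, 16), (26, 15, 3), (34, 15, 16), (34, 15, 26), (34, 15, 3)}
π_{B, F, F2} gives {(15, 16, 3), (15, 26, 16), (15, 26, 3), (15, 34, 16), (15, 34, 26), (15, 34, 3)}.

{(15, 16, 3), (15, 26, 16), (15, 26, 3), (15, 34, 16), (15, 34, 26), (15, 34, 3)}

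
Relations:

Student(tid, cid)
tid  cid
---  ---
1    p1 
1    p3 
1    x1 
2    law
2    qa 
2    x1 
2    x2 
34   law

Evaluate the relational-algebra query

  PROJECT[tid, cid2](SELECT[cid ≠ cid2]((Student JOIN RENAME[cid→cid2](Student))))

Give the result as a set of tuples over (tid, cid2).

ρ[cid→cid2]: schema becomes (tid, cid2); tuples unchanged.
Natural join on tid: {(1, p1, p1), (1, p1, p3), (1, p1, x1), (1, p3, p1), (1, p3, p3), (1, p3, x1), (1, x1, p1), (1, x1, p3), (1, x1, x1), (2, law, law), (2, law, qa), (2, law, x1), (2, law, x2), (2, qa, law), (2, qa, qa), (2, qa, x1), (2, qa, x2), (2, x1, law), (2, x1, qa), (2, x1, x1), (2, x1, x2), (2, x2, law), (2, x2, qa), (2, x2, x1), (2, x2, x2), (34, law, law)}
Filtering on cid ≠ cid2 leaves {(1, p1, p3), (1, p1, x1), (1, p3, p1), (1, p3, x1), (1, x1, p1), (1, x1, p3), (2, law, qa), (2, law, x1), (2, law, x2), (2, qa, law), (2, qa, x1), (2, qa, x2), (2, x1, law), (2, x1, qa), (2, x1, x2), (2, x2, law), (2, x2, qa), (2, x2, x1)}.
Projecting to tid, cid2 (11 duplicate(s) eliminated): {(1, p1), (1, p3), (1, x1), (2, law), (2, qa), (2, x1), (2, x2)}

{(1, p1), (1, p3), (1, x1), (2, law), (2, qa), (2, x1), (2, x2)}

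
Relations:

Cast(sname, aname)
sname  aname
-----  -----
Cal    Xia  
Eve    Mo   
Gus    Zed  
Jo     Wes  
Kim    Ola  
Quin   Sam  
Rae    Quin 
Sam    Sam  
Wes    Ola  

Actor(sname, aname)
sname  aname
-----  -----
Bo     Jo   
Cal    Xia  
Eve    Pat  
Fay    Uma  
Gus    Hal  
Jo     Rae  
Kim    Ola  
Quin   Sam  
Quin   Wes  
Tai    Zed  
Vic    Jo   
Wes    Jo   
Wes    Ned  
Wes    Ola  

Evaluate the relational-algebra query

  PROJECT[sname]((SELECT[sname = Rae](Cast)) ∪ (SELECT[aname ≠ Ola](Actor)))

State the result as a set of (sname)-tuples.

{Bo, Cal, Eve, Fay, Gus, Jo, Quin, Rae, Tai, Vic, Wes}

σ[sname = Rae]: keep tuples satisfying sname = Rae → {(Rae, Quin)}
σ[aname ≠ Ola]: keep tuples satisfying aname ≠ Ola → {(Bo, Jo), (Cal, Xia), (Eve, Pat), (Fay, Uma), (Gus, Hal), (Jo, Rae), (Quin, Sam), (Quin, Wes), (Tai, Zed), (Vic, Jo), (Wes, Jo), (Wes, Ned)}
Union: {(Rae, Quin)} with {(Bo, Jo), (Cal, Xia), (Eve, Pat), (Fay, Uma), (Gus, Hal), (Jo, Rae), (Quin, Sam), (Quin, Wes), (Tai, Zed), (Vic, Jo), (Wes, Jo), (Wes, Ned)} → {(Bo, Jo), (Cal, Xia), (Eve, Pat), (Fay, Uma), (Gus, Hal), (Jo, Rae), (Quin, Sam), (Quin, Wes), (Rae, Quin), (Tai, Zed), (Vic, Jo), (Wes, Jo), (Wes, Ned)}
π[sname]: project onto (sname) (2 duplicate(s) eliminated) → {Bo, Cal, Eve, Fay, Gus, Jo, Quin, Rae, Tai, Vic, Wes}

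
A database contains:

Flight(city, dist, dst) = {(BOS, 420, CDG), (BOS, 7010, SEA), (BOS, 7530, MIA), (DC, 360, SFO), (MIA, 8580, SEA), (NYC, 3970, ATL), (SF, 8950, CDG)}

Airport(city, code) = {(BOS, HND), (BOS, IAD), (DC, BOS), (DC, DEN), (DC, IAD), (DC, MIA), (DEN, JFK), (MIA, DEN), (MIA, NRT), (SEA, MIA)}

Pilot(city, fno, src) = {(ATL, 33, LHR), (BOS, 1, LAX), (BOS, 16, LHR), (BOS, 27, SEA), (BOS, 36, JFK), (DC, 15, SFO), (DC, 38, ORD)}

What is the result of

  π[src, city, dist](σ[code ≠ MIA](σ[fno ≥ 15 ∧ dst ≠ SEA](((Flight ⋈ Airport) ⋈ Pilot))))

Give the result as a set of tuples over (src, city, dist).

{(JFK, BOS, 420), (JFK, BOS, 7530), (LHR, BOS, 420), (LHR, BOS, 7530), (ORD, DC, 360), (SEA, BOS, 420), (SEA, BOS, 7530), (SFO, DC, 360)}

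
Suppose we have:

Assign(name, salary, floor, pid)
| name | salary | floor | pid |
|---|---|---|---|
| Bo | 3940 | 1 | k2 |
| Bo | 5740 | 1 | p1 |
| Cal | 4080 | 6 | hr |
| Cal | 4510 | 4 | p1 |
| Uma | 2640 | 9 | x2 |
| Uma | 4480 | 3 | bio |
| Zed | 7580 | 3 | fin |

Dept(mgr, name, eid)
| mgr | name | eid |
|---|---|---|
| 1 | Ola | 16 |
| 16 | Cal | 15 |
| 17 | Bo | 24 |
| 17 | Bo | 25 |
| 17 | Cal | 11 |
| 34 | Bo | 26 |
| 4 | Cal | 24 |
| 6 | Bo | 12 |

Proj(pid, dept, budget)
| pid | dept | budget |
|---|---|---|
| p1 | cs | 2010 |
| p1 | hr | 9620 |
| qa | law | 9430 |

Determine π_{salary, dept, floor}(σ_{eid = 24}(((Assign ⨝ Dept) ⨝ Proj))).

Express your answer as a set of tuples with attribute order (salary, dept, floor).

{(4510, cs, 4), (4510, hr, 4), (5740, cs, 1), (5740, hr, 1)}

Assign ⋈ Dept (natural join on name): {(Bo, 3940, 1, k2, 17, 24), (Bo, 3940, 1, k2, 17, 25), (Bo, 3940, 1, k2, 34, 26), (Bo, 3940, 1, k2, 6, 12), (Bo, 5740, 1, p1, 17, 24), (Bo, 5740, 1, p1, 17, 25), (Bo, 5740, 1, p1, 34, 26), (Bo, 5740, 1, p1, 6, 12), (Cal, 4080, 6, hr, 16, 15), (Cal, 4080, 6, hr, 17, 11), (Cal, 4080, 6, hr, 4, 24), (Cal, 4510, 4, p1, 16, 15), (Cal, 4510, 4, p1, 17, 11), (Cal, 4510, 4, p1, 4, 24)}
(Assign ⨝ Dept) ⋈ Proj (natural join on pid): {(Bo, 5740, 1, p1, 17, 24, cs, 2010), (Bo, 5740, 1, p1, 17, 24, hr, 9620), (Bo, 5740, 1, p1, 17, 25, cs, 2010), (Bo, 5740, 1, p1, 17, 25, hr, 9620), (Bo, 5740, 1, p1, 34, 26, cs, 2010), (Bo, 5740, 1, p1, 34, 26, hr, 9620), (Bo, 5740, 1, p1, 6, 12, cs, 2010), (Bo, 5740, 1, p1, 6, 12, hr, 9620), (Cal, 4510, 4, p1, 16, 15, cs, 2010), (Cal, 4510, 4, p1, 16, 15, hr, 9620), (Cal, 4510, 4, p1, 17, 11, cs, 2010), (Cal, 4510, 4, p1, 17, 11, hr, 9620), (Cal, 4510, 4, p1, 4, 24, cs, 2010), (Cal, 4510, 4, p1, 4, 24, hr, 9620)}
Apply σ_{eid = 24}; surviving tuples: {(Bo, 5740, 1, p1, 17, 24, cs, 2010), (Bo, 5740, 1, p1, 17, 24, hr, 9620), (Cal, 4510, 4, p1, 4, 24, cs, 2010), (Cal, 4510, 4, p1, 4, 24, hr, 9620)}
π_{salary, dept, floor} gives {(4510, cs, 4), (4510, hr, 4), (5740, cs, 1), (5740, hr, 1)}.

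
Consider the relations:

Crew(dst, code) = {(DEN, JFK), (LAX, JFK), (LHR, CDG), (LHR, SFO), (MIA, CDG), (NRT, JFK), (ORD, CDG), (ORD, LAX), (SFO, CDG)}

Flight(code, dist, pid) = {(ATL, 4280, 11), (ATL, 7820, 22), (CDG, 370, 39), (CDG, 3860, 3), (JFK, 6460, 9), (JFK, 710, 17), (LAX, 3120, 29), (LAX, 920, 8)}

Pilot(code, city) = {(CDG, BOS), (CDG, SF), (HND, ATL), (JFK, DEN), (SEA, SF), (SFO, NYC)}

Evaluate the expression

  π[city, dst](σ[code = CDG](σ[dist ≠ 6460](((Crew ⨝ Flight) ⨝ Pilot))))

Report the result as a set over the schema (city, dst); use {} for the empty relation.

{(BOS, LHR), (BOS, MIA), (BOS, ORD), (BOS, SFO), (SF, LHR), (SF, MIA), (SF, ORD), (SF, SFO)}

Joining Crew and Flight on code yields {(DEN, JFK, 6460, 9), (DEN, JFK, 710, 17), (LAX, JFK, 6460, 9), (LAX, JFK, 710, 17), (LHR, CDG, 370, 39), (LHR, CDG, 3860, 3), (MIA, CDG, 370, 39), (MIA, CDG, 3860, 3), (NRT, JFK, 6460, 9), (NRT, JFK, 710, 17), (ORD, CDG, 370, 39), (ORD, CDG, 3860, 3), (ORD, LAX, 3120, 29), (ORD, LAX, 920, 8), (SFO, CDG, 370, 39), (SFO, CDG, 3860, 3)}.
Joining (Crew ⨝ Flight) and Pilot on code yields {(DEN, JFK, 6460, 9, DEN), (DEN, JFK, 710, 17, DEN), (LAX, JFK, 6460, 9, DEN), (LAX, JFK, 710, 17, DEN), (LHR, CDG, 370, 39, BOS), (LHR, CDG, 370, 39, SF), (LHR, CDG, 3860, 3, BOS), (LHR, CDG, 3860, 3, SF), (MIA, CDG, 370, 39, BOS), (MIA, CDG, 370, 39, SF), (MIA, CDG, 3860, 3, BOS), (MIA, CDG, 3860, 3, SF), (NRT, JFK, 6460, 9, DEN), (NRT, JFK, 710, 17, DEN), (ORD, CDG, 370, 39, BOS), (ORD, CDG, 370, 39, SF), (ORD, CDG, 3860, 3, BOS), (ORD, CDG, 3860, 3, SF), (SFO, CDG, 370, 39, BOS), (SFO, CDG, 370, 39, SF), (SFO, CDG, 3860, 3, BOS), (SFO, CDG, 3860, 3, SF)}.
Selection dist ≠ 6460: {(DEN, JFK, 710, 17, DEN), (LAX, JFK, 710, 17, DEN), (LHR, CDG, 370, 39, BOS), (LHR, CDG, 370, 39, SF), (LHR, CDG, 3860, 3, BOS), (LHR, CDG, 3860, 3, SF), (MIA, CDG, 370, 39, BOS), (MIA, CDG, 370, 39, SF), (MIA, CDG, 3860, 3, BOS), (MIA, CDG, 3860, 3, SF), (NRT, JFK, 710, 17, DEN), (ORD, CDG, 370, 39, BOS), (ORD, CDG, 370, 39, SF), (ORD, CDG, 3860, 3, BOS), (ORD, CDG, 3860, 3, SF), (SFO, CDG, 370, 39, BOS), (SFO, CDG, 370, 39, SF), (SFO, CDG, 3860, 3, BOS), (SFO, CDG, 3860, 3, SF)}
Selection code = CDG: {(LHR, CDG, 370, 39, BOS), (LHR, CDG, 370, 39, SF), (LHR, CDG, 3860, 3, BOS), (LHR, CDG, 3860, 3, SF), (MIA, CDG, 370, 39, BOS), (MIA, CDG, 370, 39, SF), (MIA, CDG, 3860, 3, BOS), (MIA, CDG, 3860, 3, SF), (ORD, CDG, 370, 39, BOS), (ORD, CDG, 370, 39, SF), (ORD, CDG, 3860, 3, BOS), (ORD, CDG, 3860, 3, SF), (SFO, CDG, 370, 39, BOS), (SFO, CDG, 370, 39, SF), (SFO, CDG, 3860, 3, BOS), (SFO, CDG, 3860, 3, SF)}
Projecting to city, dst (8 duplicate(s) eliminated): {(BOS, LHR), (BOS, MIA), (BOS, ORD), (BOS, SFO), (SF, LHR), (SF, MIA), (SF, ORD), (SF, SFO)}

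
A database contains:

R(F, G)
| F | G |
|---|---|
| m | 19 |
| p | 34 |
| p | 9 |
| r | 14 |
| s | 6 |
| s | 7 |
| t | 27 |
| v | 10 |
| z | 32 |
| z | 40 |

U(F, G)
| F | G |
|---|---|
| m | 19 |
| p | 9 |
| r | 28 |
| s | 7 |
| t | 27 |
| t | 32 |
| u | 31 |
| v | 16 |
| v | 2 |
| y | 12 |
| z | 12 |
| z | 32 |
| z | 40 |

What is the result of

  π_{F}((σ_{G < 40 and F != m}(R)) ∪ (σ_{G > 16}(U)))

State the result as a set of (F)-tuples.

{m, p, r, s, t, u, v, z}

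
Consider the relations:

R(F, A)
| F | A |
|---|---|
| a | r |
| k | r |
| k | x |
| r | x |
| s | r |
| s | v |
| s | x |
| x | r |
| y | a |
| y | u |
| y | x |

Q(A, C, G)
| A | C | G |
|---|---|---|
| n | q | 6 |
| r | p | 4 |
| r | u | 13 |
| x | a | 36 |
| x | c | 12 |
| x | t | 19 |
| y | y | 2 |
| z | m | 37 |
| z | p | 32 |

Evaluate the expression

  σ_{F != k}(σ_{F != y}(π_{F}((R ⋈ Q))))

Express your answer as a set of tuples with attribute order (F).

{a, r, s, x}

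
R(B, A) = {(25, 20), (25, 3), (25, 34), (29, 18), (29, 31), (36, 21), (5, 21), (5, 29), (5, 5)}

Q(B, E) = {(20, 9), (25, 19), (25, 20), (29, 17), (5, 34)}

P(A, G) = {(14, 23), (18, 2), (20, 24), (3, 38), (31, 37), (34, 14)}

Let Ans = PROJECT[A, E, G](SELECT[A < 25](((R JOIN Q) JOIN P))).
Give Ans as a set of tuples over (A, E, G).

{(18, 17, 2), (20, 19, 24), (20, 20, 24), (3, 19, 38), (3, 20, 38)}

Natural join on B: {(25, 20, 19), (25, 20, 20), (25, 3, 19), (25, 3, 20), (25, 34, 19), (25, 34, 20), (29, 18, 17), (29, 31, 17), (5, 21, 34), (5, 29, 34), (5, 5, 34)}
Natural join on A: {(25, 20, 19, 24), (25, 20, 20, 24), (25, 3, 19, 38), (25, 3, 20, 38), (25, 34, 19, 14), (25, 34, 20, 14), (29, 18, 17, 2), (29, 31, 17, 37)}
Selection A < 25: {(25, 20, 19, 24), (25, 20, 20, 24), (25, 3, 19, 38), (25, 3, 20, 38), (29, 18, 17, 2)}
Keep only column(s) A, E, G: {(18, 17, 2), (20, 19, 24), (20, 20, 24), (3, 19, 38), (3, 20, 38)}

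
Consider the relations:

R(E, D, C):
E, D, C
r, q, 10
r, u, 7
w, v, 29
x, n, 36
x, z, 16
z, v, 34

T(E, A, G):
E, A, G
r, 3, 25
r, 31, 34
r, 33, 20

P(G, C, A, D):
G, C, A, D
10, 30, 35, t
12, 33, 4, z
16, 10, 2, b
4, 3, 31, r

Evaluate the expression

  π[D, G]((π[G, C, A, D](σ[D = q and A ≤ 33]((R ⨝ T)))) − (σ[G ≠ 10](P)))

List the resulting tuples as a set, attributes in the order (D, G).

{(q, 20), (q, 25), (q, 34)}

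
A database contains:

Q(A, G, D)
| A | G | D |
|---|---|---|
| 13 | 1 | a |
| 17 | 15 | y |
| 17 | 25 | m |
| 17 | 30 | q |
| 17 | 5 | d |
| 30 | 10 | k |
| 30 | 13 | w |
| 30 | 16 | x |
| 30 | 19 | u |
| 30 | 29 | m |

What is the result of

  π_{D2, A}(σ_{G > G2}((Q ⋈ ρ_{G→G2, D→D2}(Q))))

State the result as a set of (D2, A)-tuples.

{(d, 17), (k, 30), (m, 17), (u, 30), (w, 30), (x, 30), (y, 17)}

ρ[G→G2, D→D2]: schema becomes (A, G2, D2); tuples unchanged.
Q ⋈ ρ_{G→G2, D→D2}(Q) (natural join on A): {(13, 1, a, 1, a), (17, 15, y, 15, y), (17, 15, y, 25, m), (17, 15, y, 30, q), (17, 15, y, 5, d), (17, 25, m, 15, y), (17, 25, m, 25, m), (17, 25, m, 30, q), (17, 25, m, 5, d), (17, 30, q, 15, y), (17, 30, q, 25, m), (17, 30, q, 30, q), (17, 30, q, 5, d), (17, 5, d, 15, y), (17, 5, d, 25, m), (17, 5, d, 30, q), (17, 5, d, 5, d), (30, 10, k, 10, k), (30, 10, k, 13, w), (30, 10, k, 16, x), (30, 10, k, 19, u), (30, 10, k, 29, m), (30, 13, w, 10, k), (30, 13, w, 13, w), (30, 13, w, 16, x), (30, 13, w, 19, u), (30, 13, w, 29, m), (30, 16, x, 10, k), (30, 16, x, 13, w), (30, 16, x, 16, x), (30, 16, x, 19, u), (30, 16, x, 29, m), (30, 19, u, 10, k), (30, 19, u, 13, w), (30, 19, u, 16, x), (30, 19, u, 19, u), (30, 19, u, 29, m), (30, 29, m, 10, k), (30, 29, m, 13, w), (30, 29, m, 16, x), (30, 29, m, 19, u), (30, 29, m, 29, m)}
Selection G > G2: {(17, 15, y, 5, d), (17, 25, m, 15, y), (17, 25, m, 5, d), (17, 30, q, 15, y), (17, 30, q, 25, m), (17, 30, q, 5, d), (30, 13, w, 10, k), (30, 16, x, 10, k), (30, 16, x, 13, w), (30, 19, u, 10, k), (30, 19, u, 13, w), (30, 19, u, 16, x), (30, 29, m, 10, k), (30, 29, m, 13, w), (30, 29, m, 16, x), (30, 29, m, 19, u)}
π[D2, A]: project onto (D2, A) (9 duplicate(s) eliminated) → {(d, 17), (k, 30), (m, 17), (u, 30), (w, 30), (x, 30), (y, 17)}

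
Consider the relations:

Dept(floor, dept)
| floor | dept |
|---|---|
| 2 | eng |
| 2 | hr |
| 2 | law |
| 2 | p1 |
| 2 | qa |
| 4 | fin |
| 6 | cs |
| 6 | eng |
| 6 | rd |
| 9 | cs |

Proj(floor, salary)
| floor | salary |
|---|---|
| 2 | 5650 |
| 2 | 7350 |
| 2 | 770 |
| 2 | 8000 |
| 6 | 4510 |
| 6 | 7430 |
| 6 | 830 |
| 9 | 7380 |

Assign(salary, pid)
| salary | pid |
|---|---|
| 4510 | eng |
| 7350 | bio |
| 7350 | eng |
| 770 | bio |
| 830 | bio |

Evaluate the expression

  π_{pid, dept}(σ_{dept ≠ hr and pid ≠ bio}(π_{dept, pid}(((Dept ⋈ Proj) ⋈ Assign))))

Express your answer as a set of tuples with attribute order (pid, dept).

{(eng, cs), (eng, eng), (eng, law), (eng, p1), (eng, qa), (eng, rd)}

Joining Dept and Proj on floor yields {(2, eng, 5650), (2, eng, 7350), (2, eng, 770), (2, eng, 8000), (2, hr, 5650), (2, hr, 7350), (2, hr, 770), (2, hr, 8000), (2, law, 5650), (2, law, 7350), (2, law, 770), (2, law, 8000), (2, p1, 5650), (2, p1, 7350), (2, p1, 770), (2, p1, 8000), (2, qa, 5650), (2, qa, 7350), (2, qa, 770), (2, qa, 8000), (6, cs, 4510), (6, cs, 7430), (6, cs, 830), (6, eng, 4510), (6, eng, 7430), (6, eng, 830), (6, rd, 4510), (6, rd, 7430), (6, rd, 830), (9, cs, 7380)}.
Joining (Dept ⋈ Proj) and Assign on salary yields {(2, eng, 7350, bio), (2, eng, 7350, eng), (2, eng, 770, bio), (2, hr, 7350, bio), (2, hr, 7350, eng), (2, hr, 770, bio), (2, law, 7350, bio), (2, law, 7350, eng), (2, law, 770, bio), (2, p1, 7350, bio), (2, p1, 7350, eng), (2, p1, 770, bio), (2, qa, 7350, bio), (2, qa, 7350, eng), (2, qa, 770, bio), (6, cs, 4510, eng), (6, cs, 830, bio), (6, eng, 4510, eng), (6, eng, 830, bio), (6, rd, 4510, eng), (6, rd, 830, bio)}.
Projecting to dept, pid (7 duplicate(s) eliminated): {(cs, bio), (cs, eng), (eng, bio), (eng, eng), (hr, bio), (hr, eng), (law, bio), (law, eng), (p1, bio), (p1, eng), (qa, bio), (qa, eng), (rd, bio), (rd, eng)}
Filtering on dept ≠ hr and pid ≠ bio leaves {(cs, eng), (eng, eng), (law, eng), (p1, eng), (qa, eng), (rd, eng)}.
Projecting to pid, dept: {(eng, cs), (eng, eng), (eng, law), (eng, p1), (eng, qa), (eng, rd)}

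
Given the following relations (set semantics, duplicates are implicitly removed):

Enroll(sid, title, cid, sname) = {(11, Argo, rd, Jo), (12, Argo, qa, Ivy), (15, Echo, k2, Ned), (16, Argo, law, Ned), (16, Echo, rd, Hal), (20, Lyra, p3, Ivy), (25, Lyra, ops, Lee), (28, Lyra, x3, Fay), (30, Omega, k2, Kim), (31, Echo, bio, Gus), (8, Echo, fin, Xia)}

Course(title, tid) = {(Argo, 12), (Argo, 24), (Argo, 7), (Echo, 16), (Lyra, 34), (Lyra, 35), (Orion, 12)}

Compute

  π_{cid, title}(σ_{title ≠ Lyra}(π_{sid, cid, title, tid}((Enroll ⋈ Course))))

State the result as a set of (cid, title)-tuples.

Enroll ⋈ Course (natural join on title): {(11, Argo, rd, Jo, 12), (11, Argo, rd, Jo, 24), (11, Argo, rd, Jo, 7), (12, Argo, qa, Ivy, 12), (12, Argo, qa, Ivy, 24), (12, Argo, qa, Ivy, 7), (15, Echo, k2, Ned, 16), (16, Argo, law, Ned, 12), (16, Argo, law, Ned, 24), (16, Argo, law, Ned, 7), (16, Echo, rd, Hal, 16), (20, Lyra, p3, Ivy, 34), (20, Lyra, p3, Ivy, 35), (25, Lyra, ops, Lee, 34), (25, Lyra, ops, Lee, 35), (28, Lyra, x3, Fay, 34), (28, Lyra, x3, Fay, 35), (31, Echo, bio, Gus, 16), (8, Echo, fin, Xia, 16)}
Projecting to sid, cid, title, tid: {(11, rd, Argo, 12), (11, rd, Argo, 24), (11, rd, Argo, 7), (12, qa, Argo, 12), (12, qa, Argo, 24), (12, qa, Argo, 7), (15, k2, Echo, 16), (16, law, Argo, 12), (16, law, Argo, 24), (16, law, Argo, 7), (16, rd, Echo, 16), (20, p3, Lyra, 34), (20, p3, Lyra, 35), (25, ops, Lyra, 34), (25, ops, Lyra, 35), (28, x3, Lyra, 34), (28, x3, Lyra, 35), (31, bio, Echo, 16), (8, fin, Echo, 16)}
Filtering on title ≠ Lyra leaves {(11, rd, Argo, 12), (11, rd, Argo, 24), (11, rd, Argo, 7), (12, qa, Argo, 12), (12, qa, Argo, 24), (12, qa, Argo, 7), (15, k2, Echo, 16), (16, law, Argo, 12), (16, law, Argo, 24), (16, law, Argo, 7), (16, rd, Echo, 16), (31, bio, Echo, 16), (8, fin, Echo, 16)}.
Projecting to cid, title (6 duplicate(s) eliminated): {(bio, Echo), (fin, Echo), (k2, Echo), (law, Argo), (qa, Argo), (rd, Argo), (rd, Echo)}

{(bio, Echo), (fin, Echo), (k2, Echo), (law, Argo), (qa, Argo), (rd, Argo), (rd, Echo)}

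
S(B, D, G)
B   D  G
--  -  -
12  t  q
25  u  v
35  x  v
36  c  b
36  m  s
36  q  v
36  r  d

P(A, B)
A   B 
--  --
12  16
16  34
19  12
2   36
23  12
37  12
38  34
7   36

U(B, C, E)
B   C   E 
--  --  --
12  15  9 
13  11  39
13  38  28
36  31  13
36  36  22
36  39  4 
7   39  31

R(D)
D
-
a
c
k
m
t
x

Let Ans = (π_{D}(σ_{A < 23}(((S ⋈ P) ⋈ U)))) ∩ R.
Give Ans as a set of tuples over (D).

{c, m, t}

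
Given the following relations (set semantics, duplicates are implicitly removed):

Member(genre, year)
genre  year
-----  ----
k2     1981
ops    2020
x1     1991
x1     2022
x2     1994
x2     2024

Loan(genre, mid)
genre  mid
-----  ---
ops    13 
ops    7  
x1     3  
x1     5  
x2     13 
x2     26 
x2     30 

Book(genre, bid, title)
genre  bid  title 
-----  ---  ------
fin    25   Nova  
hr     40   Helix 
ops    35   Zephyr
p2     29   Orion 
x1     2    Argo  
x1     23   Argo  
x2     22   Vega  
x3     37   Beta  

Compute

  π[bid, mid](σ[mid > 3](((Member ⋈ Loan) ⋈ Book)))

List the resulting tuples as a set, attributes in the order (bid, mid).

Joining Member and Loan on genre yields {(ops, 2020, 13), (ops, 2020, 7), (x1, 1991, 3), (x1, 1991, 5), (x1, 2022, 3), (x1, 2022, 5), (x2, 1994, 13), (x2, 1994, 26), (x2, 1994, 30), (x2, 2024, 13), (x2, 2024, 26), (x2, 2024, 30)}.
Joining (Member ⋈ Loan) and Book on genre yields {(ops, 2020, 13, 35, Zephyr), (ops, 2020, 7, 35, Zephyr), (x1, 1991, 3, 2, Argo), (x1, 1991, 3, 23, Argo), (x1, 1991, 5, 2, Argo), (x1, 1991, 5, 23, Argo), (x1, 2022, 3, 2, Argo), (x1, 2022, 3, 23, Argo), (x1, 2022, 5, 2, Argo), (x1, 2022, 5, 23, Argo), (x2, 1994, 13, 22, Vega), (x2, 1994, 26, 22, Vega), (x2, 1994, 30, 22, Vega), (x2, 2024, 13, 22, Vega), (x2, 2024, 26, 22, Vega), (x2, 2024, 30, 22, Vega)}.
Selection mid > 3: {(ops, 2020, 13, 35, Zephyr), (ops, 2020, 7, 35, Zephyr), (x1, 1991, 5, 2, Argo), (x1, 1991, 5, 23, Argo), (x1, 2022, 5, 2, Argo), (x1, 2022, 5, 23, Argo), (x2, 1994, 13, 22, Vega), (x2, 1994, 26, 22, Vega), (x2, 1994, 30, 22, Vega), (x2, 2024, 13, 22, Vega), (x2, 2024, 26, 22, Vega), (x2, 2024, 30, 22, Vega)}
Keep only column(s) bid, mid (5 duplicate(s) eliminated): {(2, 5), (22, 13), (22, 26), (22, 30), (23, 5), (35, 13), (35, 7)}

{(2, 5), (22, 13), (22, 26), (22, 30), (23, 5), (35, 13), (35, 7)}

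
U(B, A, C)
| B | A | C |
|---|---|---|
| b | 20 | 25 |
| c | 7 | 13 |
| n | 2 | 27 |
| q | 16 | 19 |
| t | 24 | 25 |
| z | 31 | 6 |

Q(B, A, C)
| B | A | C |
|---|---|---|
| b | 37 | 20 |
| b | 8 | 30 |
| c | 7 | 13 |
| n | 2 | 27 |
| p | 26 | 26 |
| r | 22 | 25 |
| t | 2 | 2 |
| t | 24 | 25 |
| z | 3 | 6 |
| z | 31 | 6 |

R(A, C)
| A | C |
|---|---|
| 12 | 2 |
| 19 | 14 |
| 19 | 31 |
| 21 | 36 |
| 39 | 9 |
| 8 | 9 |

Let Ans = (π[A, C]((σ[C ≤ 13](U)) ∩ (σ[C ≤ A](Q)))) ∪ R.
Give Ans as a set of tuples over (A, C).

Apply σ_{C ≤ 13}; surviving tuples: {(c, 7, 13), (z, 31, 6)}
Apply σ_{C ≤ A}; surviving tuples: {(b, 37, 20), (p, 26, 26), (t, 2, 2), (z, 31, 6)}
Set intersection of the two operands is {(z, 31, 6)}.
π[A, C]: project onto (A, C) → {(31, 6)}
Set union of the two operands is {(12, 2), (19, 14), (19, 31), (21, 36), (31, 6), (39, 9), (8, 9)}.

{(12, 2), (19, 14), (19, 31), (21, 36), (31, 6), (39, 9), (8, 9)}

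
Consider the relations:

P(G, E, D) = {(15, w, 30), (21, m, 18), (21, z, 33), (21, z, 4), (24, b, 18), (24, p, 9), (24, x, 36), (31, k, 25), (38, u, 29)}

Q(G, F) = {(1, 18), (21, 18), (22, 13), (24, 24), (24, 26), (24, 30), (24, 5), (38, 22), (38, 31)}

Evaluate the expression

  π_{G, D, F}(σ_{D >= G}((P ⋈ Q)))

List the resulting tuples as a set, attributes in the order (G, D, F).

Natural join on G: {(21, m, 18, 18), (21, z, 33, 18), (21, z, 4, 18), (24, b, 18, 24), (24, b, 18, 26), (24, b, 18, 30), (24, b, 18, 5), (24, p, 9, 24), (24, p, 9, 26), (24, p, 9, 30), (24, p, 9, 5), (24, x, 36, 24), (24, x, 36, 26), (24, x, 36, 30), (24, x, 36, 5), (38, u, 29, 22), (38, u, 29, 31)}
Filtering on D >= G leaves {(21, z, 33, 18), (24, x, 36, 24), (24, x, 36, 26), (24, x, 36, 30), (24, x, 36, 5)}.
Keep only column(s) G, D, F: {(21, 33, 18), (24, 36, 24), (24, 36, 26), (24, 36, 30), (24, 36, 5)}

{(21, 33, 18), (24, 36, 24), (24, 36, 26), (24, 36, 30), (24, 36, 5)}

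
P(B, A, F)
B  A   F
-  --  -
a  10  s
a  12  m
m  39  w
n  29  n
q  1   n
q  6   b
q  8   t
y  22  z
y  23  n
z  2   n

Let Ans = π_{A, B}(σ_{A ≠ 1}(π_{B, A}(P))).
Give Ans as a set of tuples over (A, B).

{(10, a), (12, a), (2, z), (22, y), (23, y), (29, n), (39, m), (6, q), (8, q)}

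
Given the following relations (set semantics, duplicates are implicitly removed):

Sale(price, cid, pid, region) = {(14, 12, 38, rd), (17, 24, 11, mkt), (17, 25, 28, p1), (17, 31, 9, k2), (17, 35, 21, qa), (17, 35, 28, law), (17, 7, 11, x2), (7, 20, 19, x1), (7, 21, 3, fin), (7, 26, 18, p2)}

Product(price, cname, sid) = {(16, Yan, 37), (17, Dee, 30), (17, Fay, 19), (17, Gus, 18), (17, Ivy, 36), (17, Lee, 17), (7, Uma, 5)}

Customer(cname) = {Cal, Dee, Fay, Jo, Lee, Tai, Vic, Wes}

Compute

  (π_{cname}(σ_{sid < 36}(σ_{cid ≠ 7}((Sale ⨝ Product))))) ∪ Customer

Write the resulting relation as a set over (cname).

{Cal, Dee, Fay, Gus, Jo, Lee, Tai, Uma, Vic, Wes}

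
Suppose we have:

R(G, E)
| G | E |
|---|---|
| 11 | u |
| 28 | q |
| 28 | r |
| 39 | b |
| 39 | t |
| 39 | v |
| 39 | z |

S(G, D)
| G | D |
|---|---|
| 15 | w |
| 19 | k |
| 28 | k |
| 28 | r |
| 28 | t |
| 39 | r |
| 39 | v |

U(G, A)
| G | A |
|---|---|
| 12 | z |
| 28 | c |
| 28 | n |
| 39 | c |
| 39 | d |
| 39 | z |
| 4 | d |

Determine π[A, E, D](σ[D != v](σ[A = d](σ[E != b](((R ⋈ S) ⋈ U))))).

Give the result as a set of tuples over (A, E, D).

{(d, t, r), (d, v, r), (d, z, r)}

Joining R and S on G yields {(28, q, k), (28, q, r), (28, q, t), (28, r, k), (28, r, r), (28, r, t), (39, b, r), (39, b, v), (39, t, r), (39, t, v), (39, v, r), (39, v, v), (39, z, r), (39, z, v)}.
Joining (R ⋈ S) and U on G yields {(28, q, k, c), (28, q, k, n), (28, q, r, c), (28, q, r, n), (28, q, t, c), (28, q, t, n), (28, r, k, c), (28, r, k, n), (28, r, r, c), (28, r, r, n), (28, r, t, c), (28, r, t, n), (39, b, r, c), (39, b, r, d), (39, b, r, z), (39, b, v, c), (39, b, v, d), (39, b, v, z), (39, t, r, c), (39, t, r, d), (39, t, r, z), (39, t, v, c), (39, t, v, d), (39, t, v, z), (39, v, r, c), (39, v, r, d), (39, v, r, z), (39, v, v, c), (39, v, v, d), (39, v, v, z), (39, z, r, c), (39, z, r, d), (39, z, r, z), (39, z, v, c), (39, z, v, d), (39, z, v, z)}.
Filtering on E != b leaves {(28, q, k, c), (28, q, k, n), (28, q, r, c), (28, q, r, n), (28, q, t, c), (28, q, t, n), (28, r, k, c), (28, r, k, n), (28, r, r, c), (28, r, r, n), (28, r, t, c), (28, r, t, n), (39, t, r, c), (39, t, r, d), (39, t, r, z), (39, t, v, c), (39, t, v, d), (39, t, v, z), (39, v, r, c), (39, v, r, d), (39, v, r, z), (39, v, v, c), (39, v, v, d), (39, v, v, z), (39, z, r, c), (39, z, r, d), (39, z, r, z), (39, z, v, c), (39, z, v, d), (39, z, v, z)}.
Filtering on A = d leaves {(39, t, r, d), (39, t, v, d), (39, v, r, d), (39, v, v, d), (39, z, r, d), (39, z, v, d)}.
Filtering on D != v leaves {(39, t, r, d), (39, v, r, d), (39, z, r, d)}.
π[A, E, D]: project onto (A, E, D) → {(d, t, r), (d, v, r), (d, z, r)}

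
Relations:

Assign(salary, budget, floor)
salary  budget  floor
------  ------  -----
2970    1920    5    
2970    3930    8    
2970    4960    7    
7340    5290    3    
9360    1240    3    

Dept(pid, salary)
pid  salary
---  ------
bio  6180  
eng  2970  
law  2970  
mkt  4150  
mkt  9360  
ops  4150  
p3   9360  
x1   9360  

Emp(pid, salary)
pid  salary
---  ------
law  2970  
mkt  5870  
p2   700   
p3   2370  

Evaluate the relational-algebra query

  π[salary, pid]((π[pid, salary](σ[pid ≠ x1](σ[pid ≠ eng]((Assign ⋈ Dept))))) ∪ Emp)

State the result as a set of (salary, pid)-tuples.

{(2370, p3), (2970, law), (5870, mkt), (700, p2), (9360, mkt), (9360, p3)}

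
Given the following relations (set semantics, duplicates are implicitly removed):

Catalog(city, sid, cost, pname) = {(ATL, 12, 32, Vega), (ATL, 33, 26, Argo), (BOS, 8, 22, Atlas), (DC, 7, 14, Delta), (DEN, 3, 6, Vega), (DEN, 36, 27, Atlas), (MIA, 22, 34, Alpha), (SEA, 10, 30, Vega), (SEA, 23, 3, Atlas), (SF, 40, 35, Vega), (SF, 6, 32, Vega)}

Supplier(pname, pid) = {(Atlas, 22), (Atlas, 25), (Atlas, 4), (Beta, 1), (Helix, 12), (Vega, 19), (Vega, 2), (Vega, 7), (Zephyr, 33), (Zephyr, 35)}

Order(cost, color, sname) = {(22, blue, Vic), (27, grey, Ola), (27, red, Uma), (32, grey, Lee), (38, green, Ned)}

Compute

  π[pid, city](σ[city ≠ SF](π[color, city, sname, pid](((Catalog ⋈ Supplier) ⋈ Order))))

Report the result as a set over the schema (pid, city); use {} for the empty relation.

{(19, ATL), (2, ATL), (22, BOS), (22, DEN), (25, BOS), (25, DEN), (4, BOS), (4, DEN), (7, ATL)}

Joining Catalog and Supplier on pname yields {(ATL, 12, 32, Vega, 19), (ATL, 12, 32, Vega, 2), (ATL, 12, 32, Vega, 7), (BOS, 8, 22, Atlas, 22), (BOS, 8, 22, Atlas, 25), (BOS, 8, 22, Atlas, 4), (DEN, 3, 6, Vega, 19), (DEN, 3, 6, Vega, 2), (DEN, 3, 6, Vega, 7), (DEN, 36, 27, Atlas, 22), (DEN, 36, 27, Atlas, 25), (DEN, 36, 27, Atlas, 4), (SEA, 10, 30, Vega, 19), (SEA, 10, 30, Vega, 2), (SEA, 10, 30, Vega, 7), (SEA, 23, 3, Atlas, 22), (SEA, 23, 3, Atlas, 25), (SEA, 23, 3, Atlas, 4), (SF, 40, 35, Vega, 19), (SF, 40, 35, Vega, 2), (SF, 40, 35, Vega, 7), (SF, 6, 32, Vega, 19), (SF, 6, 32, Vega, 2), (SF, 6, 32, Vega, 7)}.
Joining (Catalog ⋈ Supplier) and Order on cost yields {(ATL, 12, 32, Vega, 19, grey, Lee), (ATL, 12, 32, Vega, 2, grey, Lee), (ATL, 12, 32, Vega, 7, grey, Lee), (BOS, 8, 22, Atlas, 22, blue, Vic), (BOS, 8, 22, Atlas, 25, blue, Vic), (BOS, 8, 22, Atlas, 4, blue, Vic), (DEN, 36, 27, Atlas, 22, grey, Ola), (DEN, 36, 27, Atlas, 22, red, Uma), (DEN, 36, 27, Atlas, 25, grey, Ola), (DEN, 36, 27, Atlas, 25, red, Uma), (DEN, 36, 27, Atlas, 4, grey, Ola), (DEN, 36, 27, Atlas, 4, red, Uma), (SF, 6, 32, Vega, 19, grey, Lee), (SF, 6, 32, Vega, 2, grey, Lee), (SF, 6, 32, Vega, 7, grey, Lee)}.
Keep only column(s) color, city, sname, pid: {(blue, BOS, Vic, 22), (blue, BOS, Vic, 25), (blue, BOS, Vic, 4), (grey, ATL, Lee, 19), (grey, ATL, Lee, 2), (grey, ATL, Lee, 7), (grey, DEN, Ola, 22), (grey, DEN, Ola, 25), (grey, DEN, Ola, 4), (grey, SF, Lee, 19), (grey, SF, Lee, 2), (grey, SF, Lee, 7), (red, DEN, Uma, 22), (red, DEN, Uma, 25), (red, DEN, Uma, 4)}
Selection city ≠ SF: {(blue, BOS, Vic, 22), (blue, BOS, Vic, 25), (blue, BOS, Vic, 4), (grey, ATL, Lee, 19), (grey, ATL, Lee, 2), (grey, ATL, Lee, 7), (grey, DEN, Ola, 22), (grey, DEN, Ola, 25), (grey, DEN, Ola, 4), (red, DEN, Uma, 22), (red, DEN, Uma, 25), (red, DEN, Uma, 4)}
Keep only column(s) pid, city (3 duplicate(s) eliminated): {(19, ATL), (2, ATL), (22, BOS), (22, DEN), (25, BOS), (25, DEN), (4, BOS), (4, DEN), (7, ATL)}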